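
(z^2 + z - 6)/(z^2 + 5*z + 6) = (z - 2)/(z + 2)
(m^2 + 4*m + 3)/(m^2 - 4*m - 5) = (m + 3)/(m - 5)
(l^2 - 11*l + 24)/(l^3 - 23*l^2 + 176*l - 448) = (l - 3)/(l^2 - 15*l + 56)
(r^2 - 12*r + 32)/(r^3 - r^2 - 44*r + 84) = (r^2 - 12*r + 32)/(r^3 - r^2 - 44*r + 84)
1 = 1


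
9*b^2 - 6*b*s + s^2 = (-3*b + s)^2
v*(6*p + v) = 6*p*v + v^2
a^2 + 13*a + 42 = (a + 6)*(a + 7)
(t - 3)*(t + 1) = t^2 - 2*t - 3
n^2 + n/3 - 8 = (n - 8/3)*(n + 3)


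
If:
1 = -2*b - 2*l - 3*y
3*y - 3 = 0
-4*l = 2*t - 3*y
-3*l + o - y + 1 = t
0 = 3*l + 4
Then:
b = -2/3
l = -4/3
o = 1/6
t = 25/6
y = 1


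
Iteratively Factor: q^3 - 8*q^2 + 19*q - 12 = (q - 1)*(q^2 - 7*q + 12) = (q - 3)*(q - 1)*(q - 4)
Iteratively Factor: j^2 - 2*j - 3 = (j + 1)*(j - 3)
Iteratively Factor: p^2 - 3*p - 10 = (p - 5)*(p + 2)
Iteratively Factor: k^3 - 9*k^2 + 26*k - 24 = (k - 4)*(k^2 - 5*k + 6) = (k - 4)*(k - 2)*(k - 3)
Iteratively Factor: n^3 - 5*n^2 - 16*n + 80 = (n + 4)*(n^2 - 9*n + 20) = (n - 4)*(n + 4)*(n - 5)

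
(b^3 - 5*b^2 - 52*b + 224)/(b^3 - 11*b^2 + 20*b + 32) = (b + 7)/(b + 1)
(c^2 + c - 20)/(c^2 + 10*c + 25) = (c - 4)/(c + 5)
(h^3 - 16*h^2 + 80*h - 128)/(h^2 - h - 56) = (h^2 - 8*h + 16)/(h + 7)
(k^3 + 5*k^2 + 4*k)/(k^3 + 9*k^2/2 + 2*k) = 2*(k + 1)/(2*k + 1)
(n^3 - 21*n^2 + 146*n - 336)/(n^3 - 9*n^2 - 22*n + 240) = (n - 7)/(n + 5)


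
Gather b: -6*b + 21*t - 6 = -6*b + 21*t - 6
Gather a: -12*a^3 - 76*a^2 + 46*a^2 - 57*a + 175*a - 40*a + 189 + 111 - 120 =-12*a^3 - 30*a^2 + 78*a + 180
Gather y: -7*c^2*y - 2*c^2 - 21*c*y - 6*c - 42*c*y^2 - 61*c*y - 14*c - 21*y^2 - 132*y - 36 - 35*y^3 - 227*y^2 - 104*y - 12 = -2*c^2 - 20*c - 35*y^3 + y^2*(-42*c - 248) + y*(-7*c^2 - 82*c - 236) - 48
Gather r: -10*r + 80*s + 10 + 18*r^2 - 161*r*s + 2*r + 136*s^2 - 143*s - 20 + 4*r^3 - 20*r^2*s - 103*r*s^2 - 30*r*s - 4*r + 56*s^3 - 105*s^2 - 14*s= 4*r^3 + r^2*(18 - 20*s) + r*(-103*s^2 - 191*s - 12) + 56*s^3 + 31*s^2 - 77*s - 10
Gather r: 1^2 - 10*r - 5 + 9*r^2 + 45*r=9*r^2 + 35*r - 4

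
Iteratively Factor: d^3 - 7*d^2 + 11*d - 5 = (d - 1)*(d^2 - 6*d + 5) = (d - 1)^2*(d - 5)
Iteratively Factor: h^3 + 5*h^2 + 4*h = (h + 4)*(h^2 + h) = h*(h + 4)*(h + 1)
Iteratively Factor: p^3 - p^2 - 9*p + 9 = (p - 3)*(p^2 + 2*p - 3) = (p - 3)*(p - 1)*(p + 3)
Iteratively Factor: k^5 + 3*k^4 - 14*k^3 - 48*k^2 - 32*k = (k + 4)*(k^4 - k^3 - 10*k^2 - 8*k) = (k + 2)*(k + 4)*(k^3 - 3*k^2 - 4*k) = k*(k + 2)*(k + 4)*(k^2 - 3*k - 4) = k*(k - 4)*(k + 2)*(k + 4)*(k + 1)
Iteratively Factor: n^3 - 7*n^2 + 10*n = (n - 5)*(n^2 - 2*n) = (n - 5)*(n - 2)*(n)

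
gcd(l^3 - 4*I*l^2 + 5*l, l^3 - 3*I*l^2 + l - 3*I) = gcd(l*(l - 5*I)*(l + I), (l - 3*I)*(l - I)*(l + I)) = l + I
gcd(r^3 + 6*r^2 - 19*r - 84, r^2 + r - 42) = r + 7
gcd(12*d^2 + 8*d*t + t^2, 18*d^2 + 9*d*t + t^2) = 6*d + t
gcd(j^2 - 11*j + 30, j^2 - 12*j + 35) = j - 5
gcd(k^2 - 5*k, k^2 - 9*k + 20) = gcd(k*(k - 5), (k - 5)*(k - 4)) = k - 5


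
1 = 1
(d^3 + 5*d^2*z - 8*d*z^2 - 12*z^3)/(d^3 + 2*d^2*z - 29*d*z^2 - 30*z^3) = (-d + 2*z)/(-d + 5*z)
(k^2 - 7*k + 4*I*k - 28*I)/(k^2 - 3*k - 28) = (k + 4*I)/(k + 4)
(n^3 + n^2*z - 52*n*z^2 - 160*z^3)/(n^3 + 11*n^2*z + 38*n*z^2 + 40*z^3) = (n - 8*z)/(n + 2*z)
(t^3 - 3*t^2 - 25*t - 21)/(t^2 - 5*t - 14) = (t^2 + 4*t + 3)/(t + 2)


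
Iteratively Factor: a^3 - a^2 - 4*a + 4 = (a + 2)*(a^2 - 3*a + 2) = (a - 1)*(a + 2)*(a - 2)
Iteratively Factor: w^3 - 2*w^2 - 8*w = (w + 2)*(w^2 - 4*w) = (w - 4)*(w + 2)*(w)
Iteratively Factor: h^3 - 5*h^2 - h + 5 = (h - 5)*(h^2 - 1) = (h - 5)*(h + 1)*(h - 1)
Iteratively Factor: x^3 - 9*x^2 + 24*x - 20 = (x - 5)*(x^2 - 4*x + 4) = (x - 5)*(x - 2)*(x - 2)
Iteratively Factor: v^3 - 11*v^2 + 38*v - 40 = (v - 2)*(v^2 - 9*v + 20) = (v - 4)*(v - 2)*(v - 5)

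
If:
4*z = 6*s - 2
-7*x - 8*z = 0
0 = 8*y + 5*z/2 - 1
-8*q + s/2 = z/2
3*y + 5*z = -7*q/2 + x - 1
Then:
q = 737/27592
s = 501/3449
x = 1112/3449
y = 11763/55184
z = -973/3449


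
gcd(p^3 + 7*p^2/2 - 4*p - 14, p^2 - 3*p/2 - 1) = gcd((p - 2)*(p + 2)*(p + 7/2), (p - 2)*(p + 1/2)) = p - 2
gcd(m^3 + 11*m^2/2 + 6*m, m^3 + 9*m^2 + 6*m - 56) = m + 4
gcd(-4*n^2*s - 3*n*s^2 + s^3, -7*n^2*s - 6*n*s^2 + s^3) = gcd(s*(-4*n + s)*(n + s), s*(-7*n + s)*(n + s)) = n*s + s^2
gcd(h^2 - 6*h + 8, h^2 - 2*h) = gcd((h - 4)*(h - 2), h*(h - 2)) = h - 2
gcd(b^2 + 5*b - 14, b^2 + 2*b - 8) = b - 2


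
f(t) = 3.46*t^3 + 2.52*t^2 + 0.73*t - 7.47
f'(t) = 10.38*t^2 + 5.04*t + 0.73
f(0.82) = -3.27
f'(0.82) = 11.84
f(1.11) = 1.18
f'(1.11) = 19.11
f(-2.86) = -69.89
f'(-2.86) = 71.22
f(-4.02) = -194.46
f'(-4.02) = 148.21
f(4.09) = 274.40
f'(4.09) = 194.98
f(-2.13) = -31.03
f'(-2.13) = 37.09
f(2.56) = 68.96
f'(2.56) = 81.66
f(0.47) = -6.21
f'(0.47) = 5.39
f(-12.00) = -5632.23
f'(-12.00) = 1434.97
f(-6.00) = -668.49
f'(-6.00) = 344.17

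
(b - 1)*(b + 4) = b^2 + 3*b - 4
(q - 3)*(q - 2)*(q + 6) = q^3 + q^2 - 24*q + 36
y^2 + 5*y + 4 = (y + 1)*(y + 4)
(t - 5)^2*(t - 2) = t^3 - 12*t^2 + 45*t - 50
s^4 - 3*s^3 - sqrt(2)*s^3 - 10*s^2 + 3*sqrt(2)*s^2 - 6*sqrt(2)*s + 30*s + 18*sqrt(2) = (s - 3)*(s - 3*sqrt(2))*(s + sqrt(2))^2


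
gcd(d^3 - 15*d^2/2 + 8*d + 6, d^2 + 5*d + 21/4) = 1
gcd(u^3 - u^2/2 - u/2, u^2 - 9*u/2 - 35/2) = 1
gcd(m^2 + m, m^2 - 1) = m + 1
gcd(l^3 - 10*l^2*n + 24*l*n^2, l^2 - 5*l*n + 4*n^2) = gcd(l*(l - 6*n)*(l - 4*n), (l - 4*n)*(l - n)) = l - 4*n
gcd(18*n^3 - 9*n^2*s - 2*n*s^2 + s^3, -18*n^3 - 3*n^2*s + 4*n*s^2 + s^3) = -6*n^2 + n*s + s^2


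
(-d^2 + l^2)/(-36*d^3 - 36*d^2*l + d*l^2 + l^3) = (d - l)/(36*d^2 - l^2)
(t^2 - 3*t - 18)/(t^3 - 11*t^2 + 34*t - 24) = (t + 3)/(t^2 - 5*t + 4)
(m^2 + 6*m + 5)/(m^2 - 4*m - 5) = (m + 5)/(m - 5)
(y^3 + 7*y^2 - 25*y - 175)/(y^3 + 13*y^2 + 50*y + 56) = (y^2 - 25)/(y^2 + 6*y + 8)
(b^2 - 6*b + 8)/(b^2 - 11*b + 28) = (b - 2)/(b - 7)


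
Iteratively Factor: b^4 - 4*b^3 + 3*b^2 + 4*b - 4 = (b - 2)*(b^3 - 2*b^2 - b + 2) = (b - 2)*(b + 1)*(b^2 - 3*b + 2) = (b - 2)^2*(b + 1)*(b - 1)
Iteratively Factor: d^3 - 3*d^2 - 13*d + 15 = (d - 1)*(d^2 - 2*d - 15) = (d - 5)*(d - 1)*(d + 3)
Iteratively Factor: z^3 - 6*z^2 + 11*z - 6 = (z - 2)*(z^2 - 4*z + 3) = (z - 2)*(z - 1)*(z - 3)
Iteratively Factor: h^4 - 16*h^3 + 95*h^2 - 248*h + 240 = (h - 4)*(h^3 - 12*h^2 + 47*h - 60) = (h - 5)*(h - 4)*(h^2 - 7*h + 12) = (h - 5)*(h - 4)^2*(h - 3)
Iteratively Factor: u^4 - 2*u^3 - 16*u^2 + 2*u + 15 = (u + 3)*(u^3 - 5*u^2 - u + 5) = (u - 5)*(u + 3)*(u^2 - 1) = (u - 5)*(u - 1)*(u + 3)*(u + 1)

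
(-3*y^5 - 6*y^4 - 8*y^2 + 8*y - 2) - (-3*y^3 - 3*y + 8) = -3*y^5 - 6*y^4 + 3*y^3 - 8*y^2 + 11*y - 10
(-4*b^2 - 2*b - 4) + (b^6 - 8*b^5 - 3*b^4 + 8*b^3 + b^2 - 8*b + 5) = b^6 - 8*b^5 - 3*b^4 + 8*b^3 - 3*b^2 - 10*b + 1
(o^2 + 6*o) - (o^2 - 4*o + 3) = 10*o - 3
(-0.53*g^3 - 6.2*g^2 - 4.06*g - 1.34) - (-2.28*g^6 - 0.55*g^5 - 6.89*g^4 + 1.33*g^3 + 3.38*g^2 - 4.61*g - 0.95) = 2.28*g^6 + 0.55*g^5 + 6.89*g^4 - 1.86*g^3 - 9.58*g^2 + 0.550000000000001*g - 0.39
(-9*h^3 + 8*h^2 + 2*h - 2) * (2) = -18*h^3 + 16*h^2 + 4*h - 4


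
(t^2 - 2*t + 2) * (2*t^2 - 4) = 2*t^4 - 4*t^3 + 8*t - 8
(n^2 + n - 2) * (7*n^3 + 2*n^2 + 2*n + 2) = 7*n^5 + 9*n^4 - 10*n^3 - 2*n - 4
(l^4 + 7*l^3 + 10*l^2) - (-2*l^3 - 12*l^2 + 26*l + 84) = l^4 + 9*l^3 + 22*l^2 - 26*l - 84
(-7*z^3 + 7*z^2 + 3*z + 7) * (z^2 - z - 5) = -7*z^5 + 14*z^4 + 31*z^3 - 31*z^2 - 22*z - 35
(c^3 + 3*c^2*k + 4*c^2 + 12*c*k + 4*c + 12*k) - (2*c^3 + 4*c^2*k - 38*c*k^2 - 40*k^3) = -c^3 - c^2*k + 4*c^2 + 38*c*k^2 + 12*c*k + 4*c + 40*k^3 + 12*k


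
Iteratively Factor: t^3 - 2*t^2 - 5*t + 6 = (t - 3)*(t^2 + t - 2) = (t - 3)*(t - 1)*(t + 2)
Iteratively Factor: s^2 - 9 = (s + 3)*(s - 3)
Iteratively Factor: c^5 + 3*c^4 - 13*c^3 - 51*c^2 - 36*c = (c + 3)*(c^4 - 13*c^2 - 12*c) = (c - 4)*(c + 3)*(c^3 + 4*c^2 + 3*c) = c*(c - 4)*(c + 3)*(c^2 + 4*c + 3) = c*(c - 4)*(c + 1)*(c + 3)*(c + 3)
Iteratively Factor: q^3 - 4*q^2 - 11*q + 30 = (q - 2)*(q^2 - 2*q - 15) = (q - 5)*(q - 2)*(q + 3)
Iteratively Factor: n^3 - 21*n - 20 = (n + 4)*(n^2 - 4*n - 5) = (n + 1)*(n + 4)*(n - 5)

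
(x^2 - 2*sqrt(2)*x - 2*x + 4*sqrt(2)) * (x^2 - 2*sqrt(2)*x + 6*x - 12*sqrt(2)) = x^4 - 4*sqrt(2)*x^3 + 4*x^3 - 16*sqrt(2)*x^2 - 4*x^2 + 32*x + 48*sqrt(2)*x - 96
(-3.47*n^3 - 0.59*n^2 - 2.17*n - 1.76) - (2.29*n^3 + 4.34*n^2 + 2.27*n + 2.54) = -5.76*n^3 - 4.93*n^2 - 4.44*n - 4.3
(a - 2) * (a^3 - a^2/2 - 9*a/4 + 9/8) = a^4 - 5*a^3/2 - 5*a^2/4 + 45*a/8 - 9/4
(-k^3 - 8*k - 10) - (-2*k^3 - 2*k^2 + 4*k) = k^3 + 2*k^2 - 12*k - 10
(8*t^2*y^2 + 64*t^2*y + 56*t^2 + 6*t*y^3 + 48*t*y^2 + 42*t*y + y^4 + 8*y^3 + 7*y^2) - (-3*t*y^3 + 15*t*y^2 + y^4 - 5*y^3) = 8*t^2*y^2 + 64*t^2*y + 56*t^2 + 9*t*y^3 + 33*t*y^2 + 42*t*y + 13*y^3 + 7*y^2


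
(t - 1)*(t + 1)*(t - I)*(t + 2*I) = t^4 + I*t^3 + t^2 - I*t - 2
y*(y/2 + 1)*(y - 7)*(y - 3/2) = y^4/2 - 13*y^3/4 - 13*y^2/4 + 21*y/2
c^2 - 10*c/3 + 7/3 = (c - 7/3)*(c - 1)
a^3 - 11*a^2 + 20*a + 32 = (a - 8)*(a - 4)*(a + 1)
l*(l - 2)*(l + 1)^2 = l^4 - 3*l^2 - 2*l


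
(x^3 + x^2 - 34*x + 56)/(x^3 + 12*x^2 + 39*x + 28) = (x^2 - 6*x + 8)/(x^2 + 5*x + 4)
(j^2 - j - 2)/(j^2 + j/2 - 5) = 2*(j + 1)/(2*j + 5)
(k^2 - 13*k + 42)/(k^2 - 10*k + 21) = (k - 6)/(k - 3)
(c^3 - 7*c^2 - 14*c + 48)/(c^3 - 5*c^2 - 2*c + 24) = (c^3 - 7*c^2 - 14*c + 48)/(c^3 - 5*c^2 - 2*c + 24)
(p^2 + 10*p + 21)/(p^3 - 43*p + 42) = (p + 3)/(p^2 - 7*p + 6)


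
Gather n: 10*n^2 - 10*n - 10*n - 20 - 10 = 10*n^2 - 20*n - 30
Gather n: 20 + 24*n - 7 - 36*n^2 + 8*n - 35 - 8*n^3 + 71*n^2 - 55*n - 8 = -8*n^3 + 35*n^2 - 23*n - 30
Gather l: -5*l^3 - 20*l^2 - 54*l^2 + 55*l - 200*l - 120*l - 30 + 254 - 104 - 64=-5*l^3 - 74*l^2 - 265*l + 56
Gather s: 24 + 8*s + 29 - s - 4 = 7*s + 49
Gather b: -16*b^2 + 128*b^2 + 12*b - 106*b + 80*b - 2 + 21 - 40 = 112*b^2 - 14*b - 21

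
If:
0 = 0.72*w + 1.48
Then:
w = -2.06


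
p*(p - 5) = p^2 - 5*p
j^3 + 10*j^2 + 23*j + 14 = (j + 1)*(j + 2)*(j + 7)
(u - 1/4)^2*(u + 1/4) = u^3 - u^2/4 - u/16 + 1/64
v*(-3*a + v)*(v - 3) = -3*a*v^2 + 9*a*v + v^3 - 3*v^2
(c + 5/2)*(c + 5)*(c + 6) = c^3 + 27*c^2/2 + 115*c/2 + 75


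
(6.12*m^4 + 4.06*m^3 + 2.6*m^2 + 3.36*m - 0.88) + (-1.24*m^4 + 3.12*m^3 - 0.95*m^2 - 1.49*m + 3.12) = 4.88*m^4 + 7.18*m^3 + 1.65*m^2 + 1.87*m + 2.24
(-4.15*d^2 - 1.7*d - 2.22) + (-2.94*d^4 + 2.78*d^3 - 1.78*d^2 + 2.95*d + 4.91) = -2.94*d^4 + 2.78*d^3 - 5.93*d^2 + 1.25*d + 2.69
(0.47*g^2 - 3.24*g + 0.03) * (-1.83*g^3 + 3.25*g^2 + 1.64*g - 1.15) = -0.8601*g^5 + 7.4567*g^4 - 9.8141*g^3 - 5.7566*g^2 + 3.7752*g - 0.0345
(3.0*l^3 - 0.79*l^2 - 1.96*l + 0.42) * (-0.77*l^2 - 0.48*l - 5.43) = -2.31*l^5 - 0.8317*l^4 - 14.4016*l^3 + 4.9071*l^2 + 10.4412*l - 2.2806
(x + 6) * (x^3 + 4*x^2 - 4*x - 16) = x^4 + 10*x^3 + 20*x^2 - 40*x - 96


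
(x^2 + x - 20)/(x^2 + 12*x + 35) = (x - 4)/(x + 7)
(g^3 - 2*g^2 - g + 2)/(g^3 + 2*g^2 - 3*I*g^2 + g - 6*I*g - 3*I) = (g^2 - 3*g + 2)/(g^2 + g*(1 - 3*I) - 3*I)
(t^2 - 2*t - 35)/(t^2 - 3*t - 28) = (t + 5)/(t + 4)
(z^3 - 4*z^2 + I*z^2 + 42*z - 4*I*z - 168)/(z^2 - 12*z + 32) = (z^2 + I*z + 42)/(z - 8)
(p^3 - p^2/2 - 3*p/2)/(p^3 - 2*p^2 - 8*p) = (-2*p^2 + p + 3)/(2*(-p^2 + 2*p + 8))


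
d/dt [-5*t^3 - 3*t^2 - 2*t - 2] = -15*t^2 - 6*t - 2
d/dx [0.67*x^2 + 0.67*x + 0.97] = 1.34*x + 0.67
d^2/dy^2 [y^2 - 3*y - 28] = 2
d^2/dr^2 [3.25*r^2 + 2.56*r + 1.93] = 6.50000000000000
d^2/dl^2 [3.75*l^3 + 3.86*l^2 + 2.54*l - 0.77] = 22.5*l + 7.72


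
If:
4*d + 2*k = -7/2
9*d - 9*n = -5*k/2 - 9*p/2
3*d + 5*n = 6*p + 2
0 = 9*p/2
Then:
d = 319/376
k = -162/47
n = -41/376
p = 0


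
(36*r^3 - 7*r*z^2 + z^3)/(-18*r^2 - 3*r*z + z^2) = (-6*r^2 - r*z + z^2)/(3*r + z)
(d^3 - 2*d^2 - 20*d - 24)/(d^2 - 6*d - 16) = (d^2 - 4*d - 12)/(d - 8)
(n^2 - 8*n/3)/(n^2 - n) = (n - 8/3)/(n - 1)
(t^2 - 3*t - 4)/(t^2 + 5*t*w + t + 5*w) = (t - 4)/(t + 5*w)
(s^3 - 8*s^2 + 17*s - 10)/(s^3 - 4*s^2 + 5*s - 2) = (s - 5)/(s - 1)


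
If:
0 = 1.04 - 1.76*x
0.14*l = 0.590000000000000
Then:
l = 4.21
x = 0.59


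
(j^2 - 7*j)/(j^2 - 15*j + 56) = j/(j - 8)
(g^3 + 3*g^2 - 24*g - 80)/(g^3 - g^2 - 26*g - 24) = (g^2 - g - 20)/(g^2 - 5*g - 6)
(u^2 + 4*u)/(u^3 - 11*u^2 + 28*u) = (u + 4)/(u^2 - 11*u + 28)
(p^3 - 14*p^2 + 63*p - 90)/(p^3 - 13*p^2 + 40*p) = (p^2 - 9*p + 18)/(p*(p - 8))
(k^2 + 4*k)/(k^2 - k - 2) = k*(k + 4)/(k^2 - k - 2)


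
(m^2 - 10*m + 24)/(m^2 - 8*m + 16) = (m - 6)/(m - 4)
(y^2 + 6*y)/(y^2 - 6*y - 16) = y*(y + 6)/(y^2 - 6*y - 16)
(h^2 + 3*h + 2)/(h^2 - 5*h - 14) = (h + 1)/(h - 7)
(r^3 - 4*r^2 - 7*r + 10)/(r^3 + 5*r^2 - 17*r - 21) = (r^3 - 4*r^2 - 7*r + 10)/(r^3 + 5*r^2 - 17*r - 21)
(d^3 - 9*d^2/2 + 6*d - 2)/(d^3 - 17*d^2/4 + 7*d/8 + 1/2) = 4*(d^2 - 4*d + 4)/(4*d^2 - 15*d - 4)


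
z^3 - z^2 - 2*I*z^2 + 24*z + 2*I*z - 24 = (z - 1)*(z - 6*I)*(z + 4*I)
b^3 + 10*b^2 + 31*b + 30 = (b + 2)*(b + 3)*(b + 5)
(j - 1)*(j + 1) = j^2 - 1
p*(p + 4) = p^2 + 4*p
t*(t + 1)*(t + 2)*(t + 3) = t^4 + 6*t^3 + 11*t^2 + 6*t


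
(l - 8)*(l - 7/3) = l^2 - 31*l/3 + 56/3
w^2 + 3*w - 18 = (w - 3)*(w + 6)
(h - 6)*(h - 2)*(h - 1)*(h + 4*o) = h^4 + 4*h^3*o - 9*h^3 - 36*h^2*o + 20*h^2 + 80*h*o - 12*h - 48*o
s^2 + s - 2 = (s - 1)*(s + 2)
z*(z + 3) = z^2 + 3*z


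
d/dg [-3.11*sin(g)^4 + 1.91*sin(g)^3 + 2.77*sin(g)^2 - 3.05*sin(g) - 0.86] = (-12.44*sin(g)^3 + 5.73*sin(g)^2 + 5.54*sin(g) - 3.05)*cos(g)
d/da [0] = 0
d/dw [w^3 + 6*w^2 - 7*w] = 3*w^2 + 12*w - 7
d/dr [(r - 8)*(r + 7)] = 2*r - 1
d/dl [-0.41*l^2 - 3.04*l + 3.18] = -0.82*l - 3.04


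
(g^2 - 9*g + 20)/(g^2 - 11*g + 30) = (g - 4)/(g - 6)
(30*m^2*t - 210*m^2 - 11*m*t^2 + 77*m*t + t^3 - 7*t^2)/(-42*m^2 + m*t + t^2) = (-5*m*t + 35*m + t^2 - 7*t)/(7*m + t)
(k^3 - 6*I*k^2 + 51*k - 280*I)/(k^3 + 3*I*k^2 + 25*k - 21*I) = (k^2 - 13*I*k - 40)/(k^2 - 4*I*k - 3)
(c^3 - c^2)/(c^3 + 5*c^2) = (c - 1)/(c + 5)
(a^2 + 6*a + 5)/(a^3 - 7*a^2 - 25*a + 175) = (a + 1)/(a^2 - 12*a + 35)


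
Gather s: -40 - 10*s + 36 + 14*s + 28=4*s + 24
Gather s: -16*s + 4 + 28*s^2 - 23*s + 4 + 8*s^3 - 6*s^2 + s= 8*s^3 + 22*s^2 - 38*s + 8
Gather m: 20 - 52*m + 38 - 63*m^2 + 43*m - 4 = -63*m^2 - 9*m + 54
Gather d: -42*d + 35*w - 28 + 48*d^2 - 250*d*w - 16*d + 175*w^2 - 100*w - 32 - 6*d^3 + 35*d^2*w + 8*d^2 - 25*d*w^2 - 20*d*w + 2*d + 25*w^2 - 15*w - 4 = -6*d^3 + d^2*(35*w + 56) + d*(-25*w^2 - 270*w - 56) + 200*w^2 - 80*w - 64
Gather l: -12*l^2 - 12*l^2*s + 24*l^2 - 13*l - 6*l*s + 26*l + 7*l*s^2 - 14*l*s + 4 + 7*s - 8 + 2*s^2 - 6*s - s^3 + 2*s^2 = l^2*(12 - 12*s) + l*(7*s^2 - 20*s + 13) - s^3 + 4*s^2 + s - 4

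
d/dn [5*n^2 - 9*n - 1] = 10*n - 9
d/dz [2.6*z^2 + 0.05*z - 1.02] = 5.2*z + 0.05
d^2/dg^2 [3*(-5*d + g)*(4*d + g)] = 6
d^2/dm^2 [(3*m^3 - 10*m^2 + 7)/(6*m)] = 1 + 7/(3*m^3)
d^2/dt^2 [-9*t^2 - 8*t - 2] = -18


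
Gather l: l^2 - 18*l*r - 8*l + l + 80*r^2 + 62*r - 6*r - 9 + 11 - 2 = l^2 + l*(-18*r - 7) + 80*r^2 + 56*r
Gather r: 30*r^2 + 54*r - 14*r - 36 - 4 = 30*r^2 + 40*r - 40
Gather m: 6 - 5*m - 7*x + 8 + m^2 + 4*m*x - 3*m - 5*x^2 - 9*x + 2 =m^2 + m*(4*x - 8) - 5*x^2 - 16*x + 16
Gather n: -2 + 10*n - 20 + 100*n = 110*n - 22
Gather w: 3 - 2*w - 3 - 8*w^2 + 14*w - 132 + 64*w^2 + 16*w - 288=56*w^2 + 28*w - 420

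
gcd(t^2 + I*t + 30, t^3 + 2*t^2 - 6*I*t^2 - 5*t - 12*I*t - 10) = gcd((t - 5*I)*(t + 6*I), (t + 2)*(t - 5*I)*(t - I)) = t - 5*I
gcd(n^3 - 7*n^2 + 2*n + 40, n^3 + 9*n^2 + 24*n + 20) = n + 2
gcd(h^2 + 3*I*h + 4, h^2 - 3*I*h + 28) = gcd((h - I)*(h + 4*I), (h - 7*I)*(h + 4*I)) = h + 4*I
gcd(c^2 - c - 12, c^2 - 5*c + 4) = c - 4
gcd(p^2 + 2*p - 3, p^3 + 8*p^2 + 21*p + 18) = p + 3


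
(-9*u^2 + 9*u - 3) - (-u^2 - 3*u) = -8*u^2 + 12*u - 3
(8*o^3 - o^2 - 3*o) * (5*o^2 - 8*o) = 40*o^5 - 69*o^4 - 7*o^3 + 24*o^2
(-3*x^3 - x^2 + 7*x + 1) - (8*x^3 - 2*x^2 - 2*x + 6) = -11*x^3 + x^2 + 9*x - 5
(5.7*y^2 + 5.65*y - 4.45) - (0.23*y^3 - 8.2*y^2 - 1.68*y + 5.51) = -0.23*y^3 + 13.9*y^2 + 7.33*y - 9.96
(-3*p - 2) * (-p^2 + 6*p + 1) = 3*p^3 - 16*p^2 - 15*p - 2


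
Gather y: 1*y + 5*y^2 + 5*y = 5*y^2 + 6*y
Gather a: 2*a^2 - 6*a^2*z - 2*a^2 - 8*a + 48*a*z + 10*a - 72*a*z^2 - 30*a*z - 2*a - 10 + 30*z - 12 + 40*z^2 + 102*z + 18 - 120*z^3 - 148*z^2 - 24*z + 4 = -6*a^2*z + a*(-72*z^2 + 18*z) - 120*z^3 - 108*z^2 + 108*z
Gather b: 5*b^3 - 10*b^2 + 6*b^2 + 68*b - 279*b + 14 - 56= 5*b^3 - 4*b^2 - 211*b - 42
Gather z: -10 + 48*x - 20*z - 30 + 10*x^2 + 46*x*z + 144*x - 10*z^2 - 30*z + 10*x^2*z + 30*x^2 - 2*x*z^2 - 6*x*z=40*x^2 + 192*x + z^2*(-2*x - 10) + z*(10*x^2 + 40*x - 50) - 40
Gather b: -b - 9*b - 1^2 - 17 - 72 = -10*b - 90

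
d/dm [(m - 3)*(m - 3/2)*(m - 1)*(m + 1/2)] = m*(8*m^2 - 30*m + 25)/2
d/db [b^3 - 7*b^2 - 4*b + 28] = 3*b^2 - 14*b - 4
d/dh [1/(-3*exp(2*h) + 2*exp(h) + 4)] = (6*exp(h) - 2)*exp(h)/(-3*exp(2*h) + 2*exp(h) + 4)^2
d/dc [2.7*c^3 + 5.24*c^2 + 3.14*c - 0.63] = 8.1*c^2 + 10.48*c + 3.14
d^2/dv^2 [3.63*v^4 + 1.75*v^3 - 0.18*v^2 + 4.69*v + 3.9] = 43.56*v^2 + 10.5*v - 0.36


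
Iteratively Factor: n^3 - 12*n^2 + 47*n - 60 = (n - 4)*(n^2 - 8*n + 15) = (n - 4)*(n - 3)*(n - 5)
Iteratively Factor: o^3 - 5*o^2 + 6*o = (o)*(o^2 - 5*o + 6) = o*(o - 3)*(o - 2)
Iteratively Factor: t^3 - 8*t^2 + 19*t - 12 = (t - 4)*(t^2 - 4*t + 3) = (t - 4)*(t - 1)*(t - 3)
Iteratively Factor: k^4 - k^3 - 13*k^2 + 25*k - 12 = (k + 4)*(k^3 - 5*k^2 + 7*k - 3) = (k - 3)*(k + 4)*(k^2 - 2*k + 1) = (k - 3)*(k - 1)*(k + 4)*(k - 1)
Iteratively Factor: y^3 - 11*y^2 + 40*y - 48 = (y - 4)*(y^2 - 7*y + 12) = (y - 4)*(y - 3)*(y - 4)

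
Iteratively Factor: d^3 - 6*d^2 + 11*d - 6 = (d - 3)*(d^2 - 3*d + 2) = (d - 3)*(d - 1)*(d - 2)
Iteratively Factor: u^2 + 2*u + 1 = (u + 1)*(u + 1)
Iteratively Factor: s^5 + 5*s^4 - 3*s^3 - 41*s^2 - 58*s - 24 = (s - 3)*(s^4 + 8*s^3 + 21*s^2 + 22*s + 8) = (s - 3)*(s + 1)*(s^3 + 7*s^2 + 14*s + 8) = (s - 3)*(s + 1)^2*(s^2 + 6*s + 8) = (s - 3)*(s + 1)^2*(s + 4)*(s + 2)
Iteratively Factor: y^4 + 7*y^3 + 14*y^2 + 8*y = (y + 1)*(y^3 + 6*y^2 + 8*y) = (y + 1)*(y + 2)*(y^2 + 4*y) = y*(y + 1)*(y + 2)*(y + 4)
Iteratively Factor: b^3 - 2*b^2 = (b)*(b^2 - 2*b) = b*(b - 2)*(b)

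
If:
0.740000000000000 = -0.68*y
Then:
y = -1.09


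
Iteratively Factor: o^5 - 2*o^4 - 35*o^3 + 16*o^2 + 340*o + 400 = (o - 5)*(o^4 + 3*o^3 - 20*o^2 - 84*o - 80) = (o - 5)*(o + 2)*(o^3 + o^2 - 22*o - 40) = (o - 5)*(o + 2)*(o + 4)*(o^2 - 3*o - 10) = (o - 5)*(o + 2)^2*(o + 4)*(o - 5)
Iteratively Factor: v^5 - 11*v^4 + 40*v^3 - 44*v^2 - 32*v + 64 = (v - 2)*(v^4 - 9*v^3 + 22*v^2 - 32) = (v - 2)*(v + 1)*(v^3 - 10*v^2 + 32*v - 32) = (v - 4)*(v - 2)*(v + 1)*(v^2 - 6*v + 8) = (v - 4)^2*(v - 2)*(v + 1)*(v - 2)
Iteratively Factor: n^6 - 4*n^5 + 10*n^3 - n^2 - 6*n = (n - 3)*(n^5 - n^4 - 3*n^3 + n^2 + 2*n) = (n - 3)*(n + 1)*(n^4 - 2*n^3 - n^2 + 2*n) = (n - 3)*(n - 2)*(n + 1)*(n^3 - n) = (n - 3)*(n - 2)*(n + 1)^2*(n^2 - n) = n*(n - 3)*(n - 2)*(n + 1)^2*(n - 1)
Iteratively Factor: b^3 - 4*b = (b - 2)*(b^2 + 2*b) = (b - 2)*(b + 2)*(b)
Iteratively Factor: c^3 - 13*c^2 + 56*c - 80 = (c - 5)*(c^2 - 8*c + 16) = (c - 5)*(c - 4)*(c - 4)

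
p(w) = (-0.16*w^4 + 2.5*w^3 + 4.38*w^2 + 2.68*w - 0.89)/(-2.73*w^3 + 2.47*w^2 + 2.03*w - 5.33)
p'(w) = (8.19*w^2 - 4.94*w - 2.03)*(-0.16*w^4 + 2.5*w^3 + 4.38*w^2 + 2.68*w - 0.89)/(-2.73*w^3 + 2.47*w^2 + 2.03*w - 5.33)^2 + (-0.64*w^3 + 7.5*w^2 + 8.76*w + 2.68)/(-2.73*w^3 + 2.47*w^2 + 2.03*w - 5.33) = (0.4368*w^6 - 0.790400000000002*w^5 + 17.158*w^4 + 28.194*w^3 - 44.9923*w^2 - 42.2942*w - 12.4777)/(7.4529*w^6 - 13.4862*w^5 - 4.9829*w^4 + 39.13*w^3 - 22.2093*w^2 - 21.6398*w + 28.4089)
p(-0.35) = 0.25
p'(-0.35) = -0.13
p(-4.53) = -0.77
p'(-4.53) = 0.11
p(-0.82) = 0.42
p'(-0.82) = -1.05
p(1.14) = -2.93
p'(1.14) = -3.30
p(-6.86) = -1.00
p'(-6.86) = 0.09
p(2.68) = -2.24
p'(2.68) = 0.86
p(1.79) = -3.25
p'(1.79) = 1.18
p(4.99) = -1.22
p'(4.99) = 0.23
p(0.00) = 0.17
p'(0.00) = -0.44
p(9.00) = -0.65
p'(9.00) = 0.10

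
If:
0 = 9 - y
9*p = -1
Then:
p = -1/9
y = 9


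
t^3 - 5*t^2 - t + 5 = (t - 5)*(t - 1)*(t + 1)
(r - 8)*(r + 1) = r^2 - 7*r - 8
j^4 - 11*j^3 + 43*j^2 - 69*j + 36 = (j - 4)*(j - 3)^2*(j - 1)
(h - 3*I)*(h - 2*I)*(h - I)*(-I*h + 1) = -I*h^4 - 5*h^3 + 5*I*h^2 - 5*h + 6*I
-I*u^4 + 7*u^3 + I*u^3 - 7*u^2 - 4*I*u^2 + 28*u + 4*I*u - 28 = (u - 2*I)*(u + 2*I)*(u + 7*I)*(-I*u + I)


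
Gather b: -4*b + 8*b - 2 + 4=4*b + 2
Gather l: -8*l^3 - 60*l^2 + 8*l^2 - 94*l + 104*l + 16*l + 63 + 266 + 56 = -8*l^3 - 52*l^2 + 26*l + 385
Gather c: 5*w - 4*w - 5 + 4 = w - 1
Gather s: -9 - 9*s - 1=-9*s - 10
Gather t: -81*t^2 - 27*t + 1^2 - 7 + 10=-81*t^2 - 27*t + 4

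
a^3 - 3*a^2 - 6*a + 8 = (a - 4)*(a - 1)*(a + 2)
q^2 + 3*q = q*(q + 3)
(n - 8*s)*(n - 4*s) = n^2 - 12*n*s + 32*s^2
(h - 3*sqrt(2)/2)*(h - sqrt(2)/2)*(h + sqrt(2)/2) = h^3 - 3*sqrt(2)*h^2/2 - h/2 + 3*sqrt(2)/4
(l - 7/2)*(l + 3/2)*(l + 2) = l^3 - 37*l/4 - 21/2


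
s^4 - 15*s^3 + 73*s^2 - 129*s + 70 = (s - 7)*(s - 5)*(s - 2)*(s - 1)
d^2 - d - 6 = (d - 3)*(d + 2)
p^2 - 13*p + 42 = (p - 7)*(p - 6)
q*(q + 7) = q^2 + 7*q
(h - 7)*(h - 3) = h^2 - 10*h + 21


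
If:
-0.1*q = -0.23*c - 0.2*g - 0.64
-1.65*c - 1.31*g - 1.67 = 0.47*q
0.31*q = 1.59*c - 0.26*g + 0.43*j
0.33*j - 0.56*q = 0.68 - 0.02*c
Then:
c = -1.30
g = -0.51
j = 6.22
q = 2.41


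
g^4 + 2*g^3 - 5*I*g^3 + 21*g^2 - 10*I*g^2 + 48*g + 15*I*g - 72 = (g - 1)*(g + 3)*(g - 8*I)*(g + 3*I)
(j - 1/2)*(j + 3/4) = j^2 + j/4 - 3/8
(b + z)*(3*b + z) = 3*b^2 + 4*b*z + z^2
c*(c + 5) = c^2 + 5*c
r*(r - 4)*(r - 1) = r^3 - 5*r^2 + 4*r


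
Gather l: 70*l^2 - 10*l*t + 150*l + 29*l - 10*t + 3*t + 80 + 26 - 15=70*l^2 + l*(179 - 10*t) - 7*t + 91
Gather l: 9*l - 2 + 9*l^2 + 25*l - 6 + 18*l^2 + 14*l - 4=27*l^2 + 48*l - 12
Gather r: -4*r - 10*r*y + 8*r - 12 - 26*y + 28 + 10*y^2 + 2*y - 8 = r*(4 - 10*y) + 10*y^2 - 24*y + 8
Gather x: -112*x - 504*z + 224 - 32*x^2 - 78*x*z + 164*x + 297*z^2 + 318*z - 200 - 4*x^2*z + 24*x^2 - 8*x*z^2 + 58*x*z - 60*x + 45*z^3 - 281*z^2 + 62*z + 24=x^2*(-4*z - 8) + x*(-8*z^2 - 20*z - 8) + 45*z^3 + 16*z^2 - 124*z + 48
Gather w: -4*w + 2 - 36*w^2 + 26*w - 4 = -36*w^2 + 22*w - 2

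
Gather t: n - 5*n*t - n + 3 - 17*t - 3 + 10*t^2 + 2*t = 10*t^2 + t*(-5*n - 15)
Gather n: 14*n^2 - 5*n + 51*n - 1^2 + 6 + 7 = 14*n^2 + 46*n + 12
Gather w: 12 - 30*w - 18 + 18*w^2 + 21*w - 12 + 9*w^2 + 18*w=27*w^2 + 9*w - 18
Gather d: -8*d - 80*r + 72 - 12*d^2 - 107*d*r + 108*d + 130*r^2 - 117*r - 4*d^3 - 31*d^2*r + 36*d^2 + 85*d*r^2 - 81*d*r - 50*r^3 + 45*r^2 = -4*d^3 + d^2*(24 - 31*r) + d*(85*r^2 - 188*r + 100) - 50*r^3 + 175*r^2 - 197*r + 72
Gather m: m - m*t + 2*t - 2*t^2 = m*(1 - t) - 2*t^2 + 2*t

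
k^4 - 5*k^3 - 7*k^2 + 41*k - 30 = (k - 5)*(k - 2)*(k - 1)*(k + 3)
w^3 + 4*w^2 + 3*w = w*(w + 1)*(w + 3)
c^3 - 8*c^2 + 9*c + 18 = (c - 6)*(c - 3)*(c + 1)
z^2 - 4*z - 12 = (z - 6)*(z + 2)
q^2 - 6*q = q*(q - 6)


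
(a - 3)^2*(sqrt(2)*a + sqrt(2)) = sqrt(2)*a^3 - 5*sqrt(2)*a^2 + 3*sqrt(2)*a + 9*sqrt(2)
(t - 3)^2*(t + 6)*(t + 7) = t^4 + 7*t^3 - 27*t^2 - 135*t + 378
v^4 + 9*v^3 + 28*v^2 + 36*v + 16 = (v + 1)*(v + 2)^2*(v + 4)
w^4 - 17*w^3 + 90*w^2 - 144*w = w*(w - 8)*(w - 6)*(w - 3)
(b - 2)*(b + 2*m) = b^2 + 2*b*m - 2*b - 4*m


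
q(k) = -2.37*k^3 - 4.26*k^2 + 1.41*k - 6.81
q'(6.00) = -305.67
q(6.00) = -663.63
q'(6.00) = -305.67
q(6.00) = -663.63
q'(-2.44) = -20.13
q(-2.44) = -1.18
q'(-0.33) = 3.45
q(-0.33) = -7.65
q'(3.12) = -94.38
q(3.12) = -115.86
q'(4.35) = -170.19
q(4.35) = -276.37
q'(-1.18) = 1.56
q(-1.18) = -10.51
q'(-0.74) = 3.82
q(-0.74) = -9.23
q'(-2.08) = -11.63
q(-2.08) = -6.85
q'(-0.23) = 2.99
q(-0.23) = -7.33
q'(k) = -7.11*k^2 - 8.52*k + 1.41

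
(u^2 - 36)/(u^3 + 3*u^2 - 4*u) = (u^2 - 36)/(u*(u^2 + 3*u - 4))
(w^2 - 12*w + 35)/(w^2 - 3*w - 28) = (w - 5)/(w + 4)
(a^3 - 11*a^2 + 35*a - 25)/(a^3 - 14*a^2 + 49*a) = (a^3 - 11*a^2 + 35*a - 25)/(a*(a^2 - 14*a + 49))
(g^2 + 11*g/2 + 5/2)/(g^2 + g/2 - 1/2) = (2*g^2 + 11*g + 5)/(2*g^2 + g - 1)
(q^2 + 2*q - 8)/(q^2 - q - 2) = (q + 4)/(q + 1)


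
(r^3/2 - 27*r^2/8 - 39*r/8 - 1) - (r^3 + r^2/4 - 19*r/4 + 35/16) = -r^3/2 - 29*r^2/8 - r/8 - 51/16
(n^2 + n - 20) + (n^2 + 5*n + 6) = 2*n^2 + 6*n - 14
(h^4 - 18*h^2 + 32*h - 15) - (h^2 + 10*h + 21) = h^4 - 19*h^2 + 22*h - 36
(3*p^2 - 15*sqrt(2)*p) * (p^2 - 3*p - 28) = 3*p^4 - 15*sqrt(2)*p^3 - 9*p^3 - 84*p^2 + 45*sqrt(2)*p^2 + 420*sqrt(2)*p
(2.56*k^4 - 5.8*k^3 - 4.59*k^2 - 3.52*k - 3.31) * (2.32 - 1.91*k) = -4.8896*k^5 + 17.0172*k^4 - 4.6891*k^3 - 3.9256*k^2 - 1.8443*k - 7.6792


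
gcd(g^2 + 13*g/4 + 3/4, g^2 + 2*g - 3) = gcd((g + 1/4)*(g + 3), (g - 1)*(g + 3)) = g + 3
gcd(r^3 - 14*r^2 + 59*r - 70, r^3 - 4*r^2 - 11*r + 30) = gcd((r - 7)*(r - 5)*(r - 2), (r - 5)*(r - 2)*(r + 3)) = r^2 - 7*r + 10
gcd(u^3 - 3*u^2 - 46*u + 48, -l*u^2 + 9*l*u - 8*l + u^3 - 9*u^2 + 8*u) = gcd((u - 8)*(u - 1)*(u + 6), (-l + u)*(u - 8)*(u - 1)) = u^2 - 9*u + 8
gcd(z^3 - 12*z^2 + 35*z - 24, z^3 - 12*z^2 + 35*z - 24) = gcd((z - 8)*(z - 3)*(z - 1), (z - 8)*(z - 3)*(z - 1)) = z^3 - 12*z^2 + 35*z - 24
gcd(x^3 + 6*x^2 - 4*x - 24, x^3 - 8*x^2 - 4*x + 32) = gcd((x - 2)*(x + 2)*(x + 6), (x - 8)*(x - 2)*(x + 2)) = x^2 - 4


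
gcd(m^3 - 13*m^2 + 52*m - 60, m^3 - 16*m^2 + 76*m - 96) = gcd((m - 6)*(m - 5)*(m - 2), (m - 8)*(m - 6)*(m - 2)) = m^2 - 8*m + 12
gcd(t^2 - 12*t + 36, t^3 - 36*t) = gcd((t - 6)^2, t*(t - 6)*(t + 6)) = t - 6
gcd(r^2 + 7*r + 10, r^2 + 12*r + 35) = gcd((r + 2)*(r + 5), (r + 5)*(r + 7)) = r + 5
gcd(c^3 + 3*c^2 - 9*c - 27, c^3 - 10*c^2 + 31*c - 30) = c - 3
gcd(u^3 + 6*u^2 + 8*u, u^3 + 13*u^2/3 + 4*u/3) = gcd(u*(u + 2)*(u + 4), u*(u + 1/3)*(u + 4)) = u^2 + 4*u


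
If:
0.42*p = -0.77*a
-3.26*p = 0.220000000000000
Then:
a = 0.04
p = -0.07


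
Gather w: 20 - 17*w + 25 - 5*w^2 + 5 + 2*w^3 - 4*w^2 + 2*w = 2*w^3 - 9*w^2 - 15*w + 50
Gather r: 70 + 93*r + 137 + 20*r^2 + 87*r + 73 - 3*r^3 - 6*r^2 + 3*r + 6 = -3*r^3 + 14*r^2 + 183*r + 286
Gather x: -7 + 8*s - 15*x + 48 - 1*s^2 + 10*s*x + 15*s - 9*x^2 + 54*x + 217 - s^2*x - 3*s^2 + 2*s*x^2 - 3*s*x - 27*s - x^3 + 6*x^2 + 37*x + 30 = -4*s^2 - 4*s - x^3 + x^2*(2*s - 3) + x*(-s^2 + 7*s + 76) + 288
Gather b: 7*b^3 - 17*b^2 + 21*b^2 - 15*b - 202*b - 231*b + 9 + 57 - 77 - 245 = 7*b^3 + 4*b^2 - 448*b - 256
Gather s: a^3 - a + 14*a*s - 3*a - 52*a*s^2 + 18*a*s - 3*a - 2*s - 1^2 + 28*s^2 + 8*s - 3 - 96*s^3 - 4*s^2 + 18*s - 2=a^3 - 7*a - 96*s^3 + s^2*(24 - 52*a) + s*(32*a + 24) - 6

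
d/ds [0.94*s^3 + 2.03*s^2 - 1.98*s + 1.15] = 2.82*s^2 + 4.06*s - 1.98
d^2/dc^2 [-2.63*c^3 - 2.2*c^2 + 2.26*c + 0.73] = -15.78*c - 4.4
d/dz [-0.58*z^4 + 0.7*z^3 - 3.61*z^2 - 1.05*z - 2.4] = -2.32*z^3 + 2.1*z^2 - 7.22*z - 1.05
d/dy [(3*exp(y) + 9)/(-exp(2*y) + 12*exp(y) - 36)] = 3*(exp(y) + 12)*exp(y)/(exp(3*y) - 18*exp(2*y) + 108*exp(y) - 216)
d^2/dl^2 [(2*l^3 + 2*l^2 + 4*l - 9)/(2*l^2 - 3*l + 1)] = 2*(42*l^3 - 138*l^2 + 144*l - 49)/(8*l^6 - 36*l^5 + 66*l^4 - 63*l^3 + 33*l^2 - 9*l + 1)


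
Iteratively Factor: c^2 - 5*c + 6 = (c - 2)*(c - 3)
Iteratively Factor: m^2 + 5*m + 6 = (m + 3)*(m + 2)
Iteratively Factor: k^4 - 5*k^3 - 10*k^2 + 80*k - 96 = (k + 4)*(k^3 - 9*k^2 + 26*k - 24) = (k - 4)*(k + 4)*(k^2 - 5*k + 6) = (k - 4)*(k - 2)*(k + 4)*(k - 3)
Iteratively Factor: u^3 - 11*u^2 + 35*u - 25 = (u - 5)*(u^2 - 6*u + 5) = (u - 5)*(u - 1)*(u - 5)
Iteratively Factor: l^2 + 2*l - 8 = (l + 4)*(l - 2)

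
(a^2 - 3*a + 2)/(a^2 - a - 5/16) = 16*(-a^2 + 3*a - 2)/(-16*a^2 + 16*a + 5)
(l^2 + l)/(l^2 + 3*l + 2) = l/(l + 2)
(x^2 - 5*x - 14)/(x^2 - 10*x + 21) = (x + 2)/(x - 3)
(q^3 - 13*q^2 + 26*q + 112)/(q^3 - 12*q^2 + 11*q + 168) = (q + 2)/(q + 3)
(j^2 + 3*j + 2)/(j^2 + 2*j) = (j + 1)/j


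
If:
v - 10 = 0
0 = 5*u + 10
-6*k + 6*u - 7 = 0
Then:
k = -19/6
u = -2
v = 10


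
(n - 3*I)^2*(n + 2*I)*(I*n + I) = I*n^4 + 4*n^3 + I*n^3 + 4*n^2 + 3*I*n^2 + 18*n + 3*I*n + 18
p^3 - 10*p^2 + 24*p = p*(p - 6)*(p - 4)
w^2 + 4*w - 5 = (w - 1)*(w + 5)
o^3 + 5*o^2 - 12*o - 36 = (o - 3)*(o + 2)*(o + 6)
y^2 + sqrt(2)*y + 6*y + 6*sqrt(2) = (y + 6)*(y + sqrt(2))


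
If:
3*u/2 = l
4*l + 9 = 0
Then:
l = -9/4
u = -3/2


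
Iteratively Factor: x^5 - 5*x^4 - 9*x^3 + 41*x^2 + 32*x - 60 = (x + 2)*(x^4 - 7*x^3 + 5*x^2 + 31*x - 30) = (x - 1)*(x + 2)*(x^3 - 6*x^2 - x + 30) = (x - 3)*(x - 1)*(x + 2)*(x^2 - 3*x - 10) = (x - 3)*(x - 1)*(x + 2)^2*(x - 5)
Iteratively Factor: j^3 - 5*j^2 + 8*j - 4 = (j - 2)*(j^2 - 3*j + 2) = (j - 2)^2*(j - 1)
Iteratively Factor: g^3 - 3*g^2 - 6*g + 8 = (g - 4)*(g^2 + g - 2) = (g - 4)*(g + 2)*(g - 1)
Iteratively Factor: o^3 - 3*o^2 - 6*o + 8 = (o - 4)*(o^2 + o - 2) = (o - 4)*(o + 2)*(o - 1)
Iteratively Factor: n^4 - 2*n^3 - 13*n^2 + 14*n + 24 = (n + 1)*(n^3 - 3*n^2 - 10*n + 24) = (n + 1)*(n + 3)*(n^2 - 6*n + 8) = (n - 4)*(n + 1)*(n + 3)*(n - 2)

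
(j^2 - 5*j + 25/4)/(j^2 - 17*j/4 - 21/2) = (-4*j^2 + 20*j - 25)/(-4*j^2 + 17*j + 42)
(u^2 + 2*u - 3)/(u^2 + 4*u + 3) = (u - 1)/(u + 1)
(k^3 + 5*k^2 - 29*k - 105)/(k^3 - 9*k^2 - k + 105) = (k + 7)/(k - 7)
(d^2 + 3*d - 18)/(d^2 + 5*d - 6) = (d - 3)/(d - 1)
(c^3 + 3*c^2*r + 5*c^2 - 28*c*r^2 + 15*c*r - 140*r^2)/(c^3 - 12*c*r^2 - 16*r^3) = (c^2 + 7*c*r + 5*c + 35*r)/(c^2 + 4*c*r + 4*r^2)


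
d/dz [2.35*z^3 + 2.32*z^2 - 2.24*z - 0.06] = 7.05*z^2 + 4.64*z - 2.24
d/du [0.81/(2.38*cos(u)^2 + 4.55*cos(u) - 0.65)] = (3.8556*cos(u) + 3.6855)*sin(u)/(2.38*cos(u)^2 + 4.55*cos(u) - 0.65)^2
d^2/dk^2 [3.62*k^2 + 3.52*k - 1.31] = 7.24000000000000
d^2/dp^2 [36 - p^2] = -2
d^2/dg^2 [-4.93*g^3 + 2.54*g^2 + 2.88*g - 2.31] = 5.08 - 29.58*g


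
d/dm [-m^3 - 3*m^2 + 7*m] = -3*m^2 - 6*m + 7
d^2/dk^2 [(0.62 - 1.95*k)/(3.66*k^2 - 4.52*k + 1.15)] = (-(1.95*k - 0.62)*(7.32*k - 4.52)*(14.64*k - 9.04) + (42.822*k - 22.1664)*(3.66*k^2 - 4.52*k + 1.15))/(3.66*k^2 - 4.52*k + 1.15)^3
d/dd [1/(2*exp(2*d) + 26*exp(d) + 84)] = (-exp(d) - 13/2)*exp(d)/(exp(2*d) + 13*exp(d) + 42)^2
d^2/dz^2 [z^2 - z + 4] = 2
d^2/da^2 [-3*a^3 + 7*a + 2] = -18*a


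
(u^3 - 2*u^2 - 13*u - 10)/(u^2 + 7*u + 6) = (u^2 - 3*u - 10)/(u + 6)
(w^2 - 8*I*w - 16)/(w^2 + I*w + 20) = (w - 4*I)/(w + 5*I)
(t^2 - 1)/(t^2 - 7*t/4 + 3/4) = 4*(t + 1)/(4*t - 3)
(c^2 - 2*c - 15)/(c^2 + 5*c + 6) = (c - 5)/(c + 2)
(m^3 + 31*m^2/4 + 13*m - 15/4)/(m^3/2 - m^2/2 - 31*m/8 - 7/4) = 2*(-4*m^3 - 31*m^2 - 52*m + 15)/(-4*m^3 + 4*m^2 + 31*m + 14)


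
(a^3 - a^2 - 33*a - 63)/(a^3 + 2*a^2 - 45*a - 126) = (a + 3)/(a + 6)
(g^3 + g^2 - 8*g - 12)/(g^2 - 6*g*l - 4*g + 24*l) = (g^3 + g^2 - 8*g - 12)/(g^2 - 6*g*l - 4*g + 24*l)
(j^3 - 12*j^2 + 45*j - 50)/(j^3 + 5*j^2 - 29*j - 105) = (j^2 - 7*j + 10)/(j^2 + 10*j + 21)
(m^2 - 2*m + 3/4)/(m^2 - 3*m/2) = (m - 1/2)/m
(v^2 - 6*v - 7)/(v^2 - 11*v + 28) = (v + 1)/(v - 4)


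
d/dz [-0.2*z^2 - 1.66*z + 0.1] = -0.4*z - 1.66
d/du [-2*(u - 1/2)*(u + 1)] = -4*u - 1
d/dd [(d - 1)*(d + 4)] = 2*d + 3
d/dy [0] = 0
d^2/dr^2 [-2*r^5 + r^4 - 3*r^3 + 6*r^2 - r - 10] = -40*r^3 + 12*r^2 - 18*r + 12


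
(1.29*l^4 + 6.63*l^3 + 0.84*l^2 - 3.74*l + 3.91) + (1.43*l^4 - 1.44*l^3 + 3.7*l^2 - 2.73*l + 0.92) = 2.72*l^4 + 5.19*l^3 + 4.54*l^2 - 6.47*l + 4.83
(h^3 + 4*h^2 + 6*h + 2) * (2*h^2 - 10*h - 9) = 2*h^5 - 2*h^4 - 37*h^3 - 92*h^2 - 74*h - 18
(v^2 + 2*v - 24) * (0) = 0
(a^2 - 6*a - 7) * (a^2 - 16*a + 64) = a^4 - 22*a^3 + 153*a^2 - 272*a - 448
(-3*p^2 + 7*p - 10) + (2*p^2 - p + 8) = -p^2 + 6*p - 2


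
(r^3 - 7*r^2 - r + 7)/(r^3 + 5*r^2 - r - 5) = (r - 7)/(r + 5)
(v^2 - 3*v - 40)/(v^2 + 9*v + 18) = (v^2 - 3*v - 40)/(v^2 + 9*v + 18)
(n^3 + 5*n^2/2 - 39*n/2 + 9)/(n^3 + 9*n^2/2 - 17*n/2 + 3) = (n - 3)/(n - 1)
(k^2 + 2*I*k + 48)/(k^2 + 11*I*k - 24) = (k - 6*I)/(k + 3*I)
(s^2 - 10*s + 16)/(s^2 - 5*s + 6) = (s - 8)/(s - 3)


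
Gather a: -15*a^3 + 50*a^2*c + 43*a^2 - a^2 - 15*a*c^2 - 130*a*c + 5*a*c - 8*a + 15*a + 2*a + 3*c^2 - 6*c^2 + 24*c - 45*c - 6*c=-15*a^3 + a^2*(50*c + 42) + a*(-15*c^2 - 125*c + 9) - 3*c^2 - 27*c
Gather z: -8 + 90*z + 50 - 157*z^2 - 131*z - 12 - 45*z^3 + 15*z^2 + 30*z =-45*z^3 - 142*z^2 - 11*z + 30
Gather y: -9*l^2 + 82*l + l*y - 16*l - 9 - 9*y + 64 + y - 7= -9*l^2 + 66*l + y*(l - 8) + 48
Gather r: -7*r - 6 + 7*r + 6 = 0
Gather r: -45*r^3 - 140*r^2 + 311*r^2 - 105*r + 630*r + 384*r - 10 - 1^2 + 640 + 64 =-45*r^3 + 171*r^2 + 909*r + 693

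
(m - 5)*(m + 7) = m^2 + 2*m - 35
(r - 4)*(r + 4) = r^2 - 16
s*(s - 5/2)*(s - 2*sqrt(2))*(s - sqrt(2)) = s^4 - 3*sqrt(2)*s^3 - 5*s^3/2 + 4*s^2 + 15*sqrt(2)*s^2/2 - 10*s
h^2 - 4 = (h - 2)*(h + 2)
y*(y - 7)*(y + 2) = y^3 - 5*y^2 - 14*y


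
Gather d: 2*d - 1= 2*d - 1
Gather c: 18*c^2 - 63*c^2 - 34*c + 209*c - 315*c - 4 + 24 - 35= -45*c^2 - 140*c - 15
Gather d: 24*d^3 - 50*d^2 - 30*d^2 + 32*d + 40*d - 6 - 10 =24*d^3 - 80*d^2 + 72*d - 16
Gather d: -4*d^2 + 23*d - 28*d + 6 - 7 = -4*d^2 - 5*d - 1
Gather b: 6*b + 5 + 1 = 6*b + 6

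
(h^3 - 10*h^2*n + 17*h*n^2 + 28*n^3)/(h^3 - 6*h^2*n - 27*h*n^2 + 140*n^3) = (h + n)/(h + 5*n)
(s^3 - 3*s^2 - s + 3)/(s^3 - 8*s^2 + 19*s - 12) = (s + 1)/(s - 4)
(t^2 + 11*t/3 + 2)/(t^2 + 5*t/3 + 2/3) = (t + 3)/(t + 1)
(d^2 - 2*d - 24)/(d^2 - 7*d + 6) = (d + 4)/(d - 1)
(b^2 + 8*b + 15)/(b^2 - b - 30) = (b + 3)/(b - 6)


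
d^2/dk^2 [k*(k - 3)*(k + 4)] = 6*k + 2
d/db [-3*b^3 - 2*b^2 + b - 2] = -9*b^2 - 4*b + 1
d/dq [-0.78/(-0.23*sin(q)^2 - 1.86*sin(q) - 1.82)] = -(0.3588*sin(q) + 1.4508)*cos(q)/(0.23*sin(q)^2 + 1.86*sin(q) + 1.82)^2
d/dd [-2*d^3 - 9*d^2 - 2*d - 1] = -6*d^2 - 18*d - 2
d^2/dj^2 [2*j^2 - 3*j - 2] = 4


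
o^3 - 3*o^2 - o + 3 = (o - 3)*(o - 1)*(o + 1)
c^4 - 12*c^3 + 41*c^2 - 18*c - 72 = (c - 6)*(c - 4)*(c - 3)*(c + 1)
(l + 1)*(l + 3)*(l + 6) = l^3 + 10*l^2 + 27*l + 18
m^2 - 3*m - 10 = (m - 5)*(m + 2)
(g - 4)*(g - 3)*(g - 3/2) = g^3 - 17*g^2/2 + 45*g/2 - 18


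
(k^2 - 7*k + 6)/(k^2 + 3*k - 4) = (k - 6)/(k + 4)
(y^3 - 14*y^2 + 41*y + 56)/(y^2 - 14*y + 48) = (y^2 - 6*y - 7)/(y - 6)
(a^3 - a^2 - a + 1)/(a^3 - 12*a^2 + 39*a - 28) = (a^2 - 1)/(a^2 - 11*a + 28)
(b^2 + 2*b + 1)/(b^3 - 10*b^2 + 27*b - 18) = (b^2 + 2*b + 1)/(b^3 - 10*b^2 + 27*b - 18)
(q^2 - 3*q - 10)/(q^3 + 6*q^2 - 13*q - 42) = (q - 5)/(q^2 + 4*q - 21)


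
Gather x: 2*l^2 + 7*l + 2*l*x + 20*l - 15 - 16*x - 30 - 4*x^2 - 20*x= 2*l^2 + 27*l - 4*x^2 + x*(2*l - 36) - 45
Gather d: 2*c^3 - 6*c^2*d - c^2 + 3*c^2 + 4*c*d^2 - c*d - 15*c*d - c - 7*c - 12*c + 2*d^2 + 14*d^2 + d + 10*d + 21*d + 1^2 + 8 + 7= 2*c^3 + 2*c^2 - 20*c + d^2*(4*c + 16) + d*(-6*c^2 - 16*c + 32) + 16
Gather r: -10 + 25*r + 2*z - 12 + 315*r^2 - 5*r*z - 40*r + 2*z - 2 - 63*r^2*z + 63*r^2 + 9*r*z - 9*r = r^2*(378 - 63*z) + r*(4*z - 24) + 4*z - 24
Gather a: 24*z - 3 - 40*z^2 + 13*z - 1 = -40*z^2 + 37*z - 4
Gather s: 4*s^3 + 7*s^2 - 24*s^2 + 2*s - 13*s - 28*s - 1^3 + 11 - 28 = 4*s^3 - 17*s^2 - 39*s - 18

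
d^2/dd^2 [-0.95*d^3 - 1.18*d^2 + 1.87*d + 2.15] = -5.7*d - 2.36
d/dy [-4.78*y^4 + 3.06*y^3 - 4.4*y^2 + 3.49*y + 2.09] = -19.12*y^3 + 9.18*y^2 - 8.8*y + 3.49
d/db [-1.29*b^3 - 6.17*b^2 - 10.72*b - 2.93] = -3.87*b^2 - 12.34*b - 10.72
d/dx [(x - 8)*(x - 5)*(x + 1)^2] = 4*x^3 - 33*x^2 + 30*x + 67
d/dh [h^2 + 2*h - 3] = 2*h + 2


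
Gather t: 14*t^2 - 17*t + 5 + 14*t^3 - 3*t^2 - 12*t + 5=14*t^3 + 11*t^2 - 29*t + 10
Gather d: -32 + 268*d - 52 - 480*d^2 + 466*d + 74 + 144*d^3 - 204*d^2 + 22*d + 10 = 144*d^3 - 684*d^2 + 756*d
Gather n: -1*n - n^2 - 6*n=-n^2 - 7*n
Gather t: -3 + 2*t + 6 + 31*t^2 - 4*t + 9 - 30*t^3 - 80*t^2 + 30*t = -30*t^3 - 49*t^2 + 28*t + 12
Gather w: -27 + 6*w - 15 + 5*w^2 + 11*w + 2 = 5*w^2 + 17*w - 40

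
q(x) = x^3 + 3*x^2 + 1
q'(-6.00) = 72.00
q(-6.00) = -107.00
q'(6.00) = 144.00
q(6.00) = 325.00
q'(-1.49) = -2.28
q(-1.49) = 4.35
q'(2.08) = 25.46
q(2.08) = 22.98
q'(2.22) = 28.11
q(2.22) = 26.73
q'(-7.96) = 142.32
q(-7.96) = -313.27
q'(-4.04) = 24.72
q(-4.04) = -15.97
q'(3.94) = 70.21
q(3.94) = 108.73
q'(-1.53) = -2.16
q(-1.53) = 4.44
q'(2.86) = 41.70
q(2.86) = 48.93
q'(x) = 3*x^2 + 6*x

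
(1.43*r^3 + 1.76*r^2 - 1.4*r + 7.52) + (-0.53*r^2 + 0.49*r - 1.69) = 1.43*r^3 + 1.23*r^2 - 0.91*r + 5.83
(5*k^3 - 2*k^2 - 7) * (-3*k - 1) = -15*k^4 + k^3 + 2*k^2 + 21*k + 7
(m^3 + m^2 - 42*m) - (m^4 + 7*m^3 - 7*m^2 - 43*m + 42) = -m^4 - 6*m^3 + 8*m^2 + m - 42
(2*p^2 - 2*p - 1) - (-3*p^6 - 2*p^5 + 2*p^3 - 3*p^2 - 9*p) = 3*p^6 + 2*p^5 - 2*p^3 + 5*p^2 + 7*p - 1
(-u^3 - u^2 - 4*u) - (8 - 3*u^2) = -u^3 + 2*u^2 - 4*u - 8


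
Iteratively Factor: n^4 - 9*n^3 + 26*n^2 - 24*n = (n - 3)*(n^3 - 6*n^2 + 8*n) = (n - 4)*(n - 3)*(n^2 - 2*n) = n*(n - 4)*(n - 3)*(n - 2)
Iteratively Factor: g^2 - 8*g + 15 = (g - 3)*(g - 5)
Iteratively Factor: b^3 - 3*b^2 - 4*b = (b + 1)*(b^2 - 4*b) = b*(b + 1)*(b - 4)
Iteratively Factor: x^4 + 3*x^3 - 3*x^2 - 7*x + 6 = (x + 2)*(x^3 + x^2 - 5*x + 3) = (x - 1)*(x + 2)*(x^2 + 2*x - 3) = (x - 1)^2*(x + 2)*(x + 3)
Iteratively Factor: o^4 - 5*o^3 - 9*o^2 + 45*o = (o - 5)*(o^3 - 9*o) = (o - 5)*(o + 3)*(o^2 - 3*o) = (o - 5)*(o - 3)*(o + 3)*(o)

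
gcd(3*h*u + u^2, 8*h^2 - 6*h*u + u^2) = 1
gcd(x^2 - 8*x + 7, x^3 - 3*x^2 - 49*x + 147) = x - 7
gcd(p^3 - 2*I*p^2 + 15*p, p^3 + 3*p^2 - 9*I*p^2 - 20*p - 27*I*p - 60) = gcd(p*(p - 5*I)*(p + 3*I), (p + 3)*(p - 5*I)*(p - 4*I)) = p - 5*I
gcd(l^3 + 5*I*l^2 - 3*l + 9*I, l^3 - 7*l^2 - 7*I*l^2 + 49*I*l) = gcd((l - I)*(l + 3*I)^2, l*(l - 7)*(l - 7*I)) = 1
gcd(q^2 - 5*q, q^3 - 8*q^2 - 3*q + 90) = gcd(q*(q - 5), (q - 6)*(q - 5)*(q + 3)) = q - 5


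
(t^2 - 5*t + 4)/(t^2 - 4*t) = (t - 1)/t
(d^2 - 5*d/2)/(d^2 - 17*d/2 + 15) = d/(d - 6)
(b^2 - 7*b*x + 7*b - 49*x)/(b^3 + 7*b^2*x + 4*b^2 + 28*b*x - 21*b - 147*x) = (b - 7*x)/(b^2 + 7*b*x - 3*b - 21*x)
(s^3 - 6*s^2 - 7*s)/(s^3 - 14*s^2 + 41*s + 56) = s/(s - 8)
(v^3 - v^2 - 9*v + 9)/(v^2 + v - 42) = (v^3 - v^2 - 9*v + 9)/(v^2 + v - 42)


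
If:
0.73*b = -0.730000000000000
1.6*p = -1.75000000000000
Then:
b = -1.00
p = -1.09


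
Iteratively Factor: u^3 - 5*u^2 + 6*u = (u - 3)*(u^2 - 2*u) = u*(u - 3)*(u - 2)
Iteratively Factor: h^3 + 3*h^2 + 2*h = (h)*(h^2 + 3*h + 2) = h*(h + 1)*(h + 2)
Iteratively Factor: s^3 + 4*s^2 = (s + 4)*(s^2) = s*(s + 4)*(s)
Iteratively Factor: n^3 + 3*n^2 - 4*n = (n - 1)*(n^2 + 4*n) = n*(n - 1)*(n + 4)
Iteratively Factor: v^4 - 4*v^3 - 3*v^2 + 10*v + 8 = (v + 1)*(v^3 - 5*v^2 + 2*v + 8) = (v - 2)*(v + 1)*(v^2 - 3*v - 4) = (v - 4)*(v - 2)*(v + 1)*(v + 1)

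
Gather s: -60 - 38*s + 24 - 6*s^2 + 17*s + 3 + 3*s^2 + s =-3*s^2 - 20*s - 33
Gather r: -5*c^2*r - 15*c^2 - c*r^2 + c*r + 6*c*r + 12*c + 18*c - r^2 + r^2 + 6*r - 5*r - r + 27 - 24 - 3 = -15*c^2 - c*r^2 + 30*c + r*(-5*c^2 + 7*c)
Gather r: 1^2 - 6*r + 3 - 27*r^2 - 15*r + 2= -27*r^2 - 21*r + 6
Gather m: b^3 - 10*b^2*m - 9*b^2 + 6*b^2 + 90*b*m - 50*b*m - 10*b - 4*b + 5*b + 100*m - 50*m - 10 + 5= b^3 - 3*b^2 - 9*b + m*(-10*b^2 + 40*b + 50) - 5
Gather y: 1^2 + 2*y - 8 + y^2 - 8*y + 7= y^2 - 6*y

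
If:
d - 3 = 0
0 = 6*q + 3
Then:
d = 3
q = -1/2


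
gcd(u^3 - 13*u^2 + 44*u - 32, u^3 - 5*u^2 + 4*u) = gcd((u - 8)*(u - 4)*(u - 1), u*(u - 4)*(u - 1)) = u^2 - 5*u + 4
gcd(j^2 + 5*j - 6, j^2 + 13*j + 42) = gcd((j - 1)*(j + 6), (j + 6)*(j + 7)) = j + 6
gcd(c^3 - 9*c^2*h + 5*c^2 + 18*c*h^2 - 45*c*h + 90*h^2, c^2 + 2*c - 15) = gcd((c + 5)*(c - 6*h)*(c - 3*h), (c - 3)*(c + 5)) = c + 5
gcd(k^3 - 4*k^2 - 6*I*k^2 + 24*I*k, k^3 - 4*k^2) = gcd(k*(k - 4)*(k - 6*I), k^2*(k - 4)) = k^2 - 4*k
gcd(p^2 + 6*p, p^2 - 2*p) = p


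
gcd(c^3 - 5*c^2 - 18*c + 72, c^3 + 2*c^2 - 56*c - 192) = c + 4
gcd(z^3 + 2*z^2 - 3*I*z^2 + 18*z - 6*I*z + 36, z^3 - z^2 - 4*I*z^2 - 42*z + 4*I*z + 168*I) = 1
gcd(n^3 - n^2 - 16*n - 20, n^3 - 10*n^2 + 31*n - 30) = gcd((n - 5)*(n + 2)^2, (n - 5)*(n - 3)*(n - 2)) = n - 5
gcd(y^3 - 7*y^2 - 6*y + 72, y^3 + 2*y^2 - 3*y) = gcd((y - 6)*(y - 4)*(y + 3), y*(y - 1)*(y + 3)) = y + 3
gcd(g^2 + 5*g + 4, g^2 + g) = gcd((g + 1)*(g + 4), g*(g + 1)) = g + 1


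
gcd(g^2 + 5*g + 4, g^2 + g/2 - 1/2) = g + 1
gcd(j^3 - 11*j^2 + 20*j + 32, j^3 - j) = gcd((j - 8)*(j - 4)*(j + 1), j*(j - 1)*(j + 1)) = j + 1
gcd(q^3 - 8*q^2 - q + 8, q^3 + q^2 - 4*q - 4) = q + 1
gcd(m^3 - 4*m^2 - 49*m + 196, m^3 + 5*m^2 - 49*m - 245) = m^2 - 49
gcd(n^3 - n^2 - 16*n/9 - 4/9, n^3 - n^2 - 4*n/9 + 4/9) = n + 2/3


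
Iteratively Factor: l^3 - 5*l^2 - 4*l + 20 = (l - 2)*(l^2 - 3*l - 10) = (l - 5)*(l - 2)*(l + 2)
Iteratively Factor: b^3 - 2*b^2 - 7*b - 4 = (b + 1)*(b^2 - 3*b - 4) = (b + 1)^2*(b - 4)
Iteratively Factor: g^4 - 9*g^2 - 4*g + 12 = (g + 2)*(g^3 - 2*g^2 - 5*g + 6) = (g - 1)*(g + 2)*(g^2 - g - 6) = (g - 1)*(g + 2)^2*(g - 3)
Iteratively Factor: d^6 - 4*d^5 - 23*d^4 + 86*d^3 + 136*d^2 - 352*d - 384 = (d - 4)*(d^5 - 23*d^3 - 6*d^2 + 112*d + 96) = (d - 4)*(d + 4)*(d^4 - 4*d^3 - 7*d^2 + 22*d + 24) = (d - 4)*(d + 1)*(d + 4)*(d^3 - 5*d^2 - 2*d + 24) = (d - 4)*(d + 1)*(d + 2)*(d + 4)*(d^2 - 7*d + 12) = (d - 4)*(d - 3)*(d + 1)*(d + 2)*(d + 4)*(d - 4)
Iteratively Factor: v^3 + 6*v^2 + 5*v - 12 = (v + 4)*(v^2 + 2*v - 3) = (v + 3)*(v + 4)*(v - 1)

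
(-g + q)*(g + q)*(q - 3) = -g^2*q + 3*g^2 + q^3 - 3*q^2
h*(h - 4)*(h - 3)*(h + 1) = h^4 - 6*h^3 + 5*h^2 + 12*h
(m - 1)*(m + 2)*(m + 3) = m^3 + 4*m^2 + m - 6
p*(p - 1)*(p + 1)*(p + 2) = p^4 + 2*p^3 - p^2 - 2*p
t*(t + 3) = t^2 + 3*t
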